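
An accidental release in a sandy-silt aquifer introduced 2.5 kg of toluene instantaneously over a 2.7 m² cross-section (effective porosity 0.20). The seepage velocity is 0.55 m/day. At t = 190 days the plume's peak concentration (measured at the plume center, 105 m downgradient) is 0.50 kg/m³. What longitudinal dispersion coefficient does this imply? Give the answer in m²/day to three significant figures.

At the plume center C_max = M/(n_e·A·√(4πDt)), so D = M²/(4πt·(n_e·A·C_max)²).
n_e·A·C_max = 0.20 × 2.7 × 0.50 = 0.2700 kg/m.
D = 2.5²/(4π × 190 × 0.2700²) = 0.0359 m²/day.

0.0359 m²/day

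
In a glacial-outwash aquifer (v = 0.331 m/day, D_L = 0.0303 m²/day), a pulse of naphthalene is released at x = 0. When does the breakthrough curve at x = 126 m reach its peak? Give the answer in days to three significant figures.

For the 1D instantaneous-source solution, setting ∂C/∂t = 0 at fixed x gives v²t² + 2Dt − x² = 0, so t = (√(D² + v²x²) − D)/v².
√(D² + v²x²) = √(0.0303² + 0.331² × 126²) = 41.71; v² = 0.109561.
t = (41.71 − 0.0303)/0.109561 = 380 days (vs. the pure-advection estimate x/v = 381 d).

380 days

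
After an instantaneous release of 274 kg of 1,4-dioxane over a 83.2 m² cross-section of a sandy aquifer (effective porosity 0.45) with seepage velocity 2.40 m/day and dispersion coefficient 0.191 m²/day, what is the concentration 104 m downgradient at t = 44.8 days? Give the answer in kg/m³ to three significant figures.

0.491 kg/m³

For an instantaneous plane source, C(x,t) = M/(n_e·A·√(4πDt)) · exp(−(x−vt)²/(4Dt)), with n_e·A the pore (flow) area.
Plume center vt = 2.40 × 44.8 = 107.52 m, so the well at 104 m is 3.52 m upgradient of the peak.
√(4πDt) = 10.37 m, giving peak height M/(n_e·A·√(4πDt)) = 274/(0.45 × 83.2 × 10.37) = 0.7057 kg/m³.
(x−vt)²/(4Dt) = (-3.52)²/(4 × 0.191 × 44.8) = 0.3620; exp(−0.3620) = 0.6963.
C = 0.7057 × 0.6963 = 0.491 kg/m³.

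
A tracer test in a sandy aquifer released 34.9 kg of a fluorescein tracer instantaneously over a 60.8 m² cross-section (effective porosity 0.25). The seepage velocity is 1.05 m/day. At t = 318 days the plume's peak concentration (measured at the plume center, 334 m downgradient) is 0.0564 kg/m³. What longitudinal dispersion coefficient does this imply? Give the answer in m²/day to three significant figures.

At the plume center C_max = M/(n_e·A·√(4πDt)), so D = M²/(4πt·(n_e·A·C_max)²).
n_e·A·C_max = 0.25 × 60.8 × 0.0564 = 0.8573 kg/m.
D = 34.9²/(4π × 318 × 0.8573²) = 0.415 m²/day.

0.415 m²/day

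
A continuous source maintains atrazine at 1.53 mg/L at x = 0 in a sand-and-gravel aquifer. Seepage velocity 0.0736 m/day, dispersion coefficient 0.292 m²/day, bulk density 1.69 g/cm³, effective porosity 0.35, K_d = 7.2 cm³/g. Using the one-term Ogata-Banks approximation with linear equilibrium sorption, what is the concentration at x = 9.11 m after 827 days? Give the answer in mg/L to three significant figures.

Retardation factor R = 1 + ρ_b·K_d/n = 1 + 1.69 × 7.2/0.35 = 35.77.
Sorption retards both mechanisms: v_R = v/R = 0.002058 m/day, D_R = D/R = 0.008163 m²/day.
v_R·t = 0.002058 × 827 = 1.701966 m; 2√(D_R t) = 5.196 m; argument = (9.11 − 1.701966)/5.196 = 1.426.
C = C₀ × ½·erfc(1.426) = 1.53 × 0.02187 = 0.0335 mg/L.

0.0335 mg/L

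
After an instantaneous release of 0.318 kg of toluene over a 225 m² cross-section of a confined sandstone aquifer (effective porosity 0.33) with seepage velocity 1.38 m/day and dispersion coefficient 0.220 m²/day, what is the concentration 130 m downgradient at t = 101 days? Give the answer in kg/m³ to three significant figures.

For an instantaneous plane source, C(x,t) = M/(n_e·A·√(4πDt)) · exp(−(x−vt)²/(4Dt)), with n_e·A the pore (flow) area.
Plume center vt = 1.38 × 101 = 139.38 m, so the well at 130 m is 9.38 m upgradient of the peak.
√(4πDt) = 16.71 m, giving peak height M/(n_e·A·√(4πDt)) = 0.318/(0.33 × 225 × 16.71) = 0.0002563 kg/m³.
(x−vt)²/(4Dt) = (-9.38)²/(4 × 0.220 × 101) = 0.9899; exp(−0.9899) = 0.3716.
C = 0.0002563 × 0.3716 = 9.52e-05 kg/m³.

9.52e-05 kg/m³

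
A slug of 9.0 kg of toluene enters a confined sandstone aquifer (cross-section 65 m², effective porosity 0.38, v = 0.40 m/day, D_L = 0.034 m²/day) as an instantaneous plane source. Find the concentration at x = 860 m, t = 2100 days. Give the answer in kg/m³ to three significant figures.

0.00300 kg/m³

For an instantaneous plane source, C(x,t) = M/(n_e·A·√(4πDt)) · exp(−(x−vt)²/(4Dt)), with n_e·A the pore (flow) area.
Plume center vt = 0.40 × 2100 = 840 m, so the well at 860 m is 20 m downgradient of the peak.
√(4πDt) = 29.95 m, giving peak height M/(n_e·A·√(4πDt)) = 9.0/(0.38 × 65 × 29.95) = 0.01217 kg/m³.
(x−vt)²/(4Dt) = (20)²/(4 × 0.034 × 2100) = 1.401; exp(−1.401) = 0.2464.
C = 0.01217 × 0.2464 = 0.00300 kg/m³.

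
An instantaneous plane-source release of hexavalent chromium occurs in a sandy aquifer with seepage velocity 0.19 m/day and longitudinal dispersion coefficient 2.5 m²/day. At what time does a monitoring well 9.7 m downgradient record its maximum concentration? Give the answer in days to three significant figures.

For the 1D instantaneous-source solution, setting ∂C/∂t = 0 at fixed x gives v²t² + 2Dt − x² = 0, so t = (√(D² + v²x²) − D)/v².
√(D² + v²x²) = √(2.5² + 0.19² × 9.7²) = 3.106; v² = 0.0361.
t = (3.106 − 2.5)/0.0361 = 16.8 days (vs. the pure-advection estimate x/v = 51.1 d).

16.8 days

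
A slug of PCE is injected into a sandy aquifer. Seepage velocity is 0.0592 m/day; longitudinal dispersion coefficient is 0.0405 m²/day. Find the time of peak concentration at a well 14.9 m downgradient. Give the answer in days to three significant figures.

240 days

For the 1D instantaneous-source solution, setting ∂C/∂t = 0 at fixed x gives v²t² + 2Dt − x² = 0, so t = (√(D² + v²x²) − D)/v².
√(D² + v²x²) = √(0.0405² + 0.0592² × 14.9²) = 0.8830; v² = 0.00350464.
t = (0.8830 − 0.0405)/0.00350464 = 240 days (vs. the pure-advection estimate x/v = 252 d).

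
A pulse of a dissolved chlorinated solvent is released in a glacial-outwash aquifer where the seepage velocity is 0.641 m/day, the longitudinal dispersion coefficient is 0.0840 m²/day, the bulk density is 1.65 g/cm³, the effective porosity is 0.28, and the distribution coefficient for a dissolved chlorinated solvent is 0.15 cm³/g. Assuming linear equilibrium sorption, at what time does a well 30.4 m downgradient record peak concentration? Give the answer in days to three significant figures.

89.0 days

Retardation factor R = 1 + ρ_b·K_d/n = 1 + 1.65 × 0.15/0.28 = 1.884.
Sorption retards both mechanisms: v_R = v/R = 0.3402 m/day, D_R = D/R = 0.04459 m²/day.
Peak time from v_R²t² + 2D_R t − x² = 0: t = (√(D_R² + v_R²x²) − D_R)/v_R².
√(D_R² + v_R²x²) = √(0.04459² + 0.3402² × 30.4²) = 10.34; v_R² = 0.1157.
t = (10.34 − 0.04459)/0.1157 = 89.0 days.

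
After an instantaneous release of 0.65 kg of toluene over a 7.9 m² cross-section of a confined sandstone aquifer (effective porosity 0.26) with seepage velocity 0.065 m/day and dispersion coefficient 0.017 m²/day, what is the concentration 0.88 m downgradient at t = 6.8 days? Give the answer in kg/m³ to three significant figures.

For an instantaneous plane source, C(x,t) = M/(n_e·A·√(4πDt)) · exp(−(x−vt)²/(4Dt)), with n_e·A the pore (flow) area.
Plume center vt = 0.065 × 6.8 = 0.442 m, so the well at 0.88 m is 0.438 m downgradient of the peak.
√(4πDt) = 1.205 m, giving peak height M/(n_e·A·√(4πDt)) = 0.65/(0.26 × 7.9 × 1.205) = 0.2626 kg/m³.
(x−vt)²/(4Dt) = (0.438)²/(4 × 0.017 × 6.8) = 0.4149; exp(−0.4149) = 0.6604.
C = 0.2626 × 0.6604 = 0.173 kg/m³.

0.173 kg/m³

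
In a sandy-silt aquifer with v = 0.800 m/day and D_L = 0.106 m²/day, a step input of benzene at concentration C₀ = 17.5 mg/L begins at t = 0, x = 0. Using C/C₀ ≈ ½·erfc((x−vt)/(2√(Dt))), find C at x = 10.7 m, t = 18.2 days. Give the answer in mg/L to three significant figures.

For a continuous step input, C/C₀ ≈ ½·erfc((x−vt)/(2√(Dt))).
vt = 0.800 × 18.2 = 14.56 m and 2√(Dt) = 2√(0.106 × 18.2) = 2.778 m.
Argument (x−vt)/(2√(Dt)) = (10.7 − 14.56)/2.778 = -1.389; ½·erfc(-1.389) = 0.9753.
C = 17.5 × 0.9753 = 17.1 mg/L.

17.1 mg/L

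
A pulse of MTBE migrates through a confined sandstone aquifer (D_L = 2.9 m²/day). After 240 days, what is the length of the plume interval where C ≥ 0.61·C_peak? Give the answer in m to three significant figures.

The plume is Gaussian with σ = √(2Dt) = √(2 × 2.9 × 240) = 37.31 m.
C/C_peak = exp(−Δx²/(2σ²)) = 0.61 ⇒ Δx = σ·√(−2 ln 0.61) = 37.31 × 0.9943 = 37.10 m.
Width = 2Δx = 74.2 m.

74.2 m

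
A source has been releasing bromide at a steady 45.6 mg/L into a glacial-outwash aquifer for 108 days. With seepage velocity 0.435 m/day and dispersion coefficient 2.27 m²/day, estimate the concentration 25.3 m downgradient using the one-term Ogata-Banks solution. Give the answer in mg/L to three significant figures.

For a continuous step input, C/C₀ ≈ ½·erfc((x−vt)/(2√(Dt))).
vt = 0.435 × 108 = 46.98 m and 2√(Dt) = 2√(2.27 × 108) = 31.32 m.
Argument (x−vt)/(2√(Dt)) = (25.3 − 46.98)/31.32 = -0.6922; ½·erfc(-0.6922) = 0.8362.
C = 45.6 × 0.8362 = 38.1 mg/L.

38.1 mg/L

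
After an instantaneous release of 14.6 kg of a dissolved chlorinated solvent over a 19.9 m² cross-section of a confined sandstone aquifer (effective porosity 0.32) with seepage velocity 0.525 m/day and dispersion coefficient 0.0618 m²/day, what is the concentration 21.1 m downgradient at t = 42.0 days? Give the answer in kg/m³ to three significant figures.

For an instantaneous plane source, C(x,t) = M/(n_e·A·√(4πDt)) · exp(−(x−vt)²/(4Dt)), with n_e·A the pore (flow) area.
Plume center vt = 0.525 × 42.0 = 22.05 m, so the well at 21.1 m is 0.95 m upgradient of the peak.
√(4πDt) = 5.711 m, giving peak height M/(n_e·A·√(4πDt)) = 14.6/(0.32 × 19.9 × 5.711) = 0.4015 kg/m³.
(x−vt)²/(4Dt) = (-0.95)²/(4 × 0.0618 × 42.0) = 0.08693; exp(−0.08693) = 0.9167.
C = 0.4015 × 0.9167 = 0.368 kg/m³.

0.368 kg/m³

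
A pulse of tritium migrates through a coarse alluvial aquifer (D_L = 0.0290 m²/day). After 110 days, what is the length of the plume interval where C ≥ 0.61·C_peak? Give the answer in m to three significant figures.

The plume is Gaussian with σ = √(2Dt) = √(2 × 0.0290 × 110) = 2.526 m.
C/C_peak = exp(−Δx²/(2σ²)) = 0.61 ⇒ Δx = σ·√(−2 ln 0.61) = 2.526 × 0.9943 = 2.512 m.
Width = 2Δx = 5.02 m.

5.02 m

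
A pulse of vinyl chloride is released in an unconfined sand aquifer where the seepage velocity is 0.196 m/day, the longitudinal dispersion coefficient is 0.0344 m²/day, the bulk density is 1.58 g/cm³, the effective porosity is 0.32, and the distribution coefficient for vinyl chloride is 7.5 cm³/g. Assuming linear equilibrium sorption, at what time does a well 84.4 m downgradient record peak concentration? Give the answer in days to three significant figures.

16300 days

Retardation factor R = 1 + ρ_b·K_d/n = 1 + 1.58 × 7.5/0.32 = 38.03.
Sorption retards both mechanisms: v_R = v/R = 0.005154 m/day, D_R = D/R = 0.0009045 m²/day.
Peak time from v_R²t² + 2D_R t − x² = 0: t = (√(D_R² + v_R²x²) − D_R)/v_R².
√(D_R² + v_R²x²) = √(0.0009045² + 0.005154² × 84.4²) = 0.4350; v_R² = 2.656e-05.
t = (0.4350 − 0.0009045)/2.656e-05 = 16300 days.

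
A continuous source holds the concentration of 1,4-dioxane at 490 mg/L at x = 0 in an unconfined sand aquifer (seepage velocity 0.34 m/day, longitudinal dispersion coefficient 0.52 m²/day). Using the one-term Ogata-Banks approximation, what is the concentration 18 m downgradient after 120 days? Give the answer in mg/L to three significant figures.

480 mg/L

For a continuous step input, C/C₀ ≈ ½·erfc((x−vt)/(2√(Dt))).
vt = 0.34 × 120 = 40.8 m and 2√(Dt) = 2√(0.52 × 120) = 15.80 m.
Argument (x−vt)/(2√(Dt)) = (18 − 40.8)/15.80 = -1.443; ½·erfc(-1.443) = 0.9794.
C = 490 × 0.9794 = 480 mg/L.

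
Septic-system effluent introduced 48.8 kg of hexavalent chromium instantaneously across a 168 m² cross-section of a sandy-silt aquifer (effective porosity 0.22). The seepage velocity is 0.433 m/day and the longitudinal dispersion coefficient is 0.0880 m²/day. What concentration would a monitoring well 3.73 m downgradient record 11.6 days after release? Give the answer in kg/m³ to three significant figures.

For an instantaneous plane source, C(x,t) = M/(n_e·A·√(4πDt)) · exp(−(x−vt)²/(4Dt)), with n_e·A the pore (flow) area.
Plume center vt = 0.433 × 11.6 = 5.0228 m, so the well at 3.73 m is 1.2928 m upgradient of the peak.
√(4πDt) = 3.582 m, giving peak height M/(n_e·A·√(4πDt)) = 48.8/(0.22 × 168 × 3.582) = 0.3686 kg/m³.
(x−vt)²/(4Dt) = (-1.2928)²/(4 × 0.0880 × 11.6) = 0.4093; exp(−0.4093) = 0.6641.
C = 0.3686 × 0.6641 = 0.245 kg/m³.

0.245 kg/m³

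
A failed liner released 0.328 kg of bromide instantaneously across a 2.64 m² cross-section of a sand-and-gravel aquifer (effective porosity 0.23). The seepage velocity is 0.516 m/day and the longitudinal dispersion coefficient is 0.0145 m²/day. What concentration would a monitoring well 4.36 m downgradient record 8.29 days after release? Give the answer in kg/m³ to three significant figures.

For an instantaneous plane source, C(x,t) = M/(n_e·A·√(4πDt)) · exp(−(x−vt)²/(4Dt)), with n_e·A the pore (flow) area.
Plume center vt = 0.516 × 8.29 = 4.27764 m, so the well at 4.36 m is 0.08236 m downgradient of the peak.
√(4πDt) = 1.229 m, giving peak height M/(n_e·A·√(4πDt)) = 0.328/(0.23 × 2.64 × 1.229) = 0.4395 kg/m³.
(x−vt)²/(4Dt) = (0.08236)²/(4 × 0.0145 × 8.29) = 0.01411; exp(−0.01411) = 0.9860.
C = 0.4395 × 0.9860 = 0.433 kg/m³.

0.433 kg/m³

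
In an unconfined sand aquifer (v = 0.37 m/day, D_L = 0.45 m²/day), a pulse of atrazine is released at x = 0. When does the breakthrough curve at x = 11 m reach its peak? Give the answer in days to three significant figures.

26.6 days

For the 1D instantaneous-source solution, setting ∂C/∂t = 0 at fixed x gives v²t² + 2Dt − x² = 0, so t = (√(D² + v²x²) − D)/v².
√(D² + v²x²) = √(0.45² + 0.37² × 11²) = 4.095; v² = 0.1369.
t = (4.095 − 0.45)/0.1369 = 26.6 days (vs. the pure-advection estimate x/v = 29.7 d).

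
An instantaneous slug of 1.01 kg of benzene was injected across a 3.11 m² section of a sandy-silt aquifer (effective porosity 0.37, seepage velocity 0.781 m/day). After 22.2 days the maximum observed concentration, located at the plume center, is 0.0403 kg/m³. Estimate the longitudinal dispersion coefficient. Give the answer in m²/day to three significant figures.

1.70 m²/day

At the plume center C_max = M/(n_e·A·√(4πDt)), so D = M²/(4πt·(n_e·A·C_max)²).
n_e·A·C_max = 0.37 × 3.11 × 0.0403 = 0.04637 kg/m.
D = 1.01²/(4π × 22.2 × 0.04637²) = 1.70 m²/day.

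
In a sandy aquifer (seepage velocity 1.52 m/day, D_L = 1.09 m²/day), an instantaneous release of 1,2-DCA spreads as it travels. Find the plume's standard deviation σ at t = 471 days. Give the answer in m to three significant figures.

Dispersive spreading gives a Gaussian with σ² = 2Dt; advection only shifts the center.
σ = √(2 × 1.09 × 471) = 32.0 m.

32.0 m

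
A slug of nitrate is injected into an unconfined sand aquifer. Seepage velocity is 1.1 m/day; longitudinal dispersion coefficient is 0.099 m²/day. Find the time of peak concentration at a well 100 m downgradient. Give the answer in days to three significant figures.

For the 1D instantaneous-source solution, setting ∂C/∂t = 0 at fixed x gives v²t² + 2Dt − x² = 0, so t = (√(D² + v²x²) − D)/v².
√(D² + v²x²) = √(0.099² + 1.1² × 100²) = 110.0; v² = 1.21.
t = (110.0 − 0.099)/1.21 = 90.8 days (vs. the pure-advection estimate x/v = 90.9 d).

90.8 days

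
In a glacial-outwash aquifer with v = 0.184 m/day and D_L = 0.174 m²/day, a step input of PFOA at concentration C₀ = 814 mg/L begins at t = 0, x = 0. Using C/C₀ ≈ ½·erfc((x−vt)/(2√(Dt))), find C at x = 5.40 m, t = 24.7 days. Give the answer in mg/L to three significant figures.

314 mg/L

For a continuous step input, C/C₀ ≈ ½·erfc((x−vt)/(2√(Dt))).
vt = 0.184 × 24.7 = 4.5448 m and 2√(Dt) = 2√(0.174 × 24.7) = 4.146 m.
Argument (x−vt)/(2√(Dt)) = (5.40 − 4.5448)/4.146 = 0.2063; ½·erfc(0.2063) = 0.3852.
C = 814 × 0.3852 = 314 mg/L.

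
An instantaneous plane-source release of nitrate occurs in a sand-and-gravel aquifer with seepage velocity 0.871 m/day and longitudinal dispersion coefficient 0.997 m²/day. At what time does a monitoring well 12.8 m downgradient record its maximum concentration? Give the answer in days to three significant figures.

13.4 days

For the 1D instantaneous-source solution, setting ∂C/∂t = 0 at fixed x gives v²t² + 2Dt − x² = 0, so t = (√(D² + v²x²) − D)/v².
√(D² + v²x²) = √(0.997² + 0.871² × 12.8²) = 11.19; v² = 0.758641.
t = (11.19 − 0.997)/0.758641 = 13.4 days (vs. the pure-advection estimate x/v = 14.7 d).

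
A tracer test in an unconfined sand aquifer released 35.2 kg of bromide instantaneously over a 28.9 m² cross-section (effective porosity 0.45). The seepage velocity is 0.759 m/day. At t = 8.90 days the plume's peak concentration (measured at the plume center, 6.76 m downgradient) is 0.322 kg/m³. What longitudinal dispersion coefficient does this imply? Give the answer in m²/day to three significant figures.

0.632 m²/day

At the plume center C_max = M/(n_e·A·√(4πDt)), so D = M²/(4πt·(n_e·A·C_max)²).
n_e·A·C_max = 0.45 × 28.9 × 0.322 = 4.188 kg/m.
D = 35.2²/(4π × 8.90 × 4.188²) = 0.632 m²/day.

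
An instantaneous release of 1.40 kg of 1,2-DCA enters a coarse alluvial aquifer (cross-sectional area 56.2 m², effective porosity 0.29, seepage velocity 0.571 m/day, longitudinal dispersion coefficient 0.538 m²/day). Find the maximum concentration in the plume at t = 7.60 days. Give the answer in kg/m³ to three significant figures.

The peak of an instantaneous 1D plume sits at x = vt; there the Gaussian factor is 1 and C_max = M/(n_e·A·√(4πDt)), where n_e·A is the pore area the mass is dissolved in.
√(4πDt) = √(4π × 0.538 × 7.60) = 7.168 m, so C_max = 1.40/(0.29 × 56.2 × 7.168) = 0.0120 kg/m³.

0.0120 kg/m³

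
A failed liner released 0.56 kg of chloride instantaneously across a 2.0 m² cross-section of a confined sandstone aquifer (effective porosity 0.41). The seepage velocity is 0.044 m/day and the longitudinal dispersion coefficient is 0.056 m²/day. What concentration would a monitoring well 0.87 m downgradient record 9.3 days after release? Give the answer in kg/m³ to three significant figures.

For an instantaneous plane source, C(x,t) = M/(n_e·A·√(4πDt)) · exp(−(x−vt)²/(4Dt)), with n_e·A the pore (flow) area.
Plume center vt = 0.044 × 9.3 = 0.4092 m, so the well at 0.87 m is 0.4608 m downgradient of the peak.
√(4πDt) = 2.558 m, giving peak height M/(n_e·A·√(4πDt)) = 0.56/(0.41 × 2.0 × 2.558) = 0.2670 kg/m³.
(x−vt)²/(4Dt) = (0.4608)²/(4 × 0.056 × 9.3) = 0.1019; exp(−0.1019) = 0.9031.
C = 0.2670 × 0.9031 = 0.241 kg/m³.

0.241 kg/m³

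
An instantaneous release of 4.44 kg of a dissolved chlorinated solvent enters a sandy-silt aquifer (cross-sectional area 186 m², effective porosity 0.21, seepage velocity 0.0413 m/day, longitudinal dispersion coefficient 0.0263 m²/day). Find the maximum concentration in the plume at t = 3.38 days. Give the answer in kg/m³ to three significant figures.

The peak of an instantaneous 1D plume sits at x = vt; there the Gaussian factor is 1 and C_max = M/(n_e·A·√(4πDt)), where n_e·A is the pore area the mass is dissolved in.
√(4πDt) = √(4π × 0.0263 × 3.38) = 1.057 m, so C_max = 4.44/(0.21 × 186 × 1.057) = 0.108 kg/m³.

0.108 kg/m³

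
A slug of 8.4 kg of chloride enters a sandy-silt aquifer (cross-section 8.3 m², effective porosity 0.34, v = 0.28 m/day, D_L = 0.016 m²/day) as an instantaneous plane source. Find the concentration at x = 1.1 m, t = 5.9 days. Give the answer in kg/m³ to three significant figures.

1.22 kg/m³

For an instantaneous plane source, C(x,t) = M/(n_e·A·√(4πDt)) · exp(−(x−vt)²/(4Dt)), with n_e·A the pore (flow) area.
Plume center vt = 0.28 × 5.9 = 1.652 m, so the well at 1.1 m is 0.552 m upgradient of the peak.
√(4πDt) = 1.089 m, giving peak height M/(n_e·A·√(4πDt)) = 8.4/(0.34 × 8.3 × 1.089) = 2.733 kg/m³.
(x−vt)²/(4Dt) = (-0.552)²/(4 × 0.016 × 5.9) = 0.8069; exp(−0.8069) = 0.4462.
C = 2.733 × 0.4462 = 1.22 kg/m³.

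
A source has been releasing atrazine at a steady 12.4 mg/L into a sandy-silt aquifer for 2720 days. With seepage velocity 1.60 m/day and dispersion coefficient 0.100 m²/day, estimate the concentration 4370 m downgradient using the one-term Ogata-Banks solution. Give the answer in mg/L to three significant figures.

For a continuous step input, C/C₀ ≈ ½·erfc((x−vt)/(2√(Dt))).
vt = 1.60 × 2720 = 4352 m and 2√(Dt) = 2√(0.100 × 2720) = 32.98 m.
Argument (x−vt)/(2√(Dt)) = (4370 − 4352)/32.98 = 0.5458; ½·erfc(0.5458) = 0.2201.
C = 12.4 × 0.2201 = 2.73 mg/L.

2.73 mg/L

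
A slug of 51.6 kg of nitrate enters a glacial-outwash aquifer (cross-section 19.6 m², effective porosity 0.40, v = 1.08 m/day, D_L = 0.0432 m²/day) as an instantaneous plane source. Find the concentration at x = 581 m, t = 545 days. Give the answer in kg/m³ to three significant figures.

0.207 kg/m³

For an instantaneous plane source, C(x,t) = M/(n_e·A·√(4πDt)) · exp(−(x−vt)²/(4Dt)), with n_e·A the pore (flow) area.
Plume center vt = 1.08 × 545 = 588.6 m, so the well at 581 m is 7.6 m upgradient of the peak.
√(4πDt) = 17.20 m, giving peak height M/(n_e·A·√(4πDt)) = 51.6/(0.40 × 19.6 × 17.20) = 0.3827 kg/m³.
(x−vt)²/(4Dt) = (-7.6)²/(4 × 0.0432 × 545) = 0.6133; exp(−0.6133) = 0.5416.
C = 0.3827 × 0.5416 = 0.207 kg/m³.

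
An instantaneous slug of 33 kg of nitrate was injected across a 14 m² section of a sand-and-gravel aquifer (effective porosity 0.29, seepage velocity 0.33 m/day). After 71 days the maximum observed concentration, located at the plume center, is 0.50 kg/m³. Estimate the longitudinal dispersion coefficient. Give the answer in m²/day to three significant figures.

0.296 m²/day

At the plume center C_max = M/(n_e·A·√(4πDt)), so D = M²/(4πt·(n_e·A·C_max)²).
n_e·A·C_max = 0.29 × 14 × 0.50 = 2.030 kg/m.
D = 33²/(4π × 71 × 2.030²) = 0.296 m²/day.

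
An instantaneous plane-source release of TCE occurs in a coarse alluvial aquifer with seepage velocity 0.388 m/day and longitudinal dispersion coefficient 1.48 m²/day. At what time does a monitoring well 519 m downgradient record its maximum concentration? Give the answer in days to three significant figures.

1330 days

For the 1D instantaneous-source solution, setting ∂C/∂t = 0 at fixed x gives v²t² + 2Dt − x² = 0, so t = (√(D² + v²x²) − D)/v².
√(D² + v²x²) = √(1.48² + 0.388² × 519²) = 201.4; v² = 0.150544.
t = (201.4 − 1.48)/0.150544 = 1330 days (vs. the pure-advection estimate x/v = 1340 d).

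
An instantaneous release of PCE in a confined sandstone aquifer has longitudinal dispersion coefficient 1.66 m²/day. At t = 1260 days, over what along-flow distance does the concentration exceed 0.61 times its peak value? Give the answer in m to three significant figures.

The plume is Gaussian with σ = √(2Dt) = √(2 × 1.66 × 1260) = 64.68 m.
C/C_peak = exp(−Δx²/(2σ²)) = 0.61 ⇒ Δx = σ·√(−2 ln 0.61) = 64.68 × 0.9943 = 64.31 m.
Width = 2Δx = 129 m.

129 m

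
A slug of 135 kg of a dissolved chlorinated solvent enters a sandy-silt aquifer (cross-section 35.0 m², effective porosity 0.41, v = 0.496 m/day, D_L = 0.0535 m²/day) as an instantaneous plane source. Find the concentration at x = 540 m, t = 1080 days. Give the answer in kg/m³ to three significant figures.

0.322 kg/m³

For an instantaneous plane source, C(x,t) = M/(n_e·A·√(4πDt)) · exp(−(x−vt)²/(4Dt)), with n_e·A the pore (flow) area.
Plume center vt = 0.496 × 1080 = 535.68 m, so the well at 540 m is 4.32 m downgradient of the peak.
√(4πDt) = 26.95 m, giving peak height M/(n_e·A·√(4πDt)) = 135/(0.41 × 35.0 × 26.95) = 0.3491 kg/m³.
(x−vt)²/(4Dt) = (4.32)²/(4 × 0.0535 × 1080) = 0.08075; exp(−0.08075) = 0.9224.
C = 0.3491 × 0.9224 = 0.322 kg/m³.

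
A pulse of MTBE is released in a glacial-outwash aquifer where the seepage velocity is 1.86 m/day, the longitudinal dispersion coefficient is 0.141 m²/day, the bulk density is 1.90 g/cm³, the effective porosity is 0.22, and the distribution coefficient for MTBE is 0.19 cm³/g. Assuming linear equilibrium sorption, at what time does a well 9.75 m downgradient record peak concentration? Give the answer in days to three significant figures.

13.7 days

Retardation factor R = 1 + ρ_b·K_d/n = 1 + 1.90 × 0.19/0.22 = 2.641.
Sorption retards both mechanisms: v_R = v/R = 0.7043 m/day, D_R = D/R = 0.05339 m²/day.
Peak time from v_R²t² + 2D_R t − x² = 0: t = (√(D_R² + v_R²x²) − D_R)/v_R².
√(D_R² + v_R²x²) = √(0.05339² + 0.7043² × 9.75²) = 6.867; v_R² = 0.4960.
t = (6.867 − 0.05339)/0.4960 = 13.7 days.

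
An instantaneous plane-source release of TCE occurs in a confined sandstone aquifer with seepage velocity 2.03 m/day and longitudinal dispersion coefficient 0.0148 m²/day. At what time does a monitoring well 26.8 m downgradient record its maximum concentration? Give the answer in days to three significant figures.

13.2 days

For the 1D instantaneous-source solution, setting ∂C/∂t = 0 at fixed x gives v²t² + 2Dt − x² = 0, so t = (√(D² + v²x²) − D)/v².
√(D² + v²x²) = √(0.0148² + 2.03² × 26.8²) = 54.40; v² = 4.1209.
t = (54.40 − 0.0148)/4.1209 = 13.2 days (vs. the pure-advection estimate x/v = 13.2 d).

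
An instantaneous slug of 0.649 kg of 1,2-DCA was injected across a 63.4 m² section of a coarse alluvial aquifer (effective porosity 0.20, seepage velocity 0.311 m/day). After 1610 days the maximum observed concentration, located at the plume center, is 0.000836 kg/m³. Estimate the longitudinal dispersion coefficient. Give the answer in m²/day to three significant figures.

0.185 m²/day

At the plume center C_max = M/(n_e·A·√(4πDt)), so D = M²/(4πt·(n_e·A·C_max)²).
n_e·A·C_max = 0.20 × 63.4 × 0.000836 = 0.01060 kg/m.
D = 0.649²/(4π × 1610 × 0.01060²) = 0.185 m²/day.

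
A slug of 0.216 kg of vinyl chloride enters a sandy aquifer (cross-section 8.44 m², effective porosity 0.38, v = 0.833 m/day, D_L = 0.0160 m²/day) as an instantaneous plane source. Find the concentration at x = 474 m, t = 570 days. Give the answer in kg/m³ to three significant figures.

For an instantaneous plane source, C(x,t) = M/(n_e·A·√(4πDt)) · exp(−(x−vt)²/(4Dt)), with n_e·A the pore (flow) area.
Plume center vt = 0.833 × 570 = 474.81 m, so the well at 474 m is 0.81 m upgradient of the peak.
√(4πDt) = 10.71 m, giving peak height M/(n_e·A·√(4πDt)) = 0.216/(0.38 × 8.44 × 10.71) = 0.006288 kg/m³.
(x−vt)²/(4Dt) = (-0.81)²/(4 × 0.0160 × 570) = 0.01799; exp(−0.01799) = 0.9822.
C = 0.006288 × 0.9822 = 0.00618 kg/m³.

0.00618 kg/m³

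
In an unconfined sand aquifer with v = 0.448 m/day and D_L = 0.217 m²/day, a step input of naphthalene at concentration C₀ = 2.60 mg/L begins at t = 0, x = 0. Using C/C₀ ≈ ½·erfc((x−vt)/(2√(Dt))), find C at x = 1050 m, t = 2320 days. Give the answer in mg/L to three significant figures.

For a continuous step input, C/C₀ ≈ ½·erfc((x−vt)/(2√(Dt))).
vt = 0.448 × 2320 = 1039.36 m and 2√(Dt) = 2√(0.217 × 2320) = 44.87 m.
Argument (x−vt)/(2√(Dt)) = (1050 − 1039.36)/44.87 = 0.2371; ½·erfc(0.2371) = 0.3687.
C = 2.60 × 0.3687 = 0.959 mg/L.

0.959 mg/L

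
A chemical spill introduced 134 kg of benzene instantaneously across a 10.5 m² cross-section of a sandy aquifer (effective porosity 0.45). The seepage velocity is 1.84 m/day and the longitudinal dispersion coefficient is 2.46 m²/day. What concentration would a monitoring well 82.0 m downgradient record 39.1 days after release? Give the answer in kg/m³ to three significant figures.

For an instantaneous plane source, C(x,t) = M/(n_e·A·√(4πDt)) · exp(−(x−vt)²/(4Dt)), with n_e·A the pore (flow) area.
Plume center vt = 1.84 × 39.1 = 71.944 m, so the well at 82.0 m is 10.056 m downgradient of the peak.
√(4πDt) = 34.77 m, giving peak height M/(n_e·A·√(4πDt)) = 134/(0.45 × 10.5 × 34.77) = 0.8156 kg/m³.
(x−vt)²/(4Dt) = (10.056)²/(4 × 2.46 × 39.1) = 0.2628; exp(−0.2628) = 0.7689.
C = 0.8156 × 0.7689 = 0.627 kg/m³.

0.627 kg/m³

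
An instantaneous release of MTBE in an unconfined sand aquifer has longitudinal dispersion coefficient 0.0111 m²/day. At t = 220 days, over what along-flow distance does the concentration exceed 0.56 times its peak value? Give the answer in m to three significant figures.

The plume is Gaussian with σ = √(2Dt) = √(2 × 0.0111 × 220) = 2.210 m.
C/C_peak = exp(−Δx²/(2σ²)) = 0.56 ⇒ Δx = σ·√(−2 ln 0.56) = 2.210 × 1.077 = 2.380 m.
Width = 2Δx = 4.76 m.

4.76 m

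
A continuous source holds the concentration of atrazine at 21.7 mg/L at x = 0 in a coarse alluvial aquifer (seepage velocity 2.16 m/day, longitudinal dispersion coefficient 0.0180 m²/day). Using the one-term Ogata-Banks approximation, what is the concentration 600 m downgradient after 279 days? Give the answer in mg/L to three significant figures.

For a continuous step input, C/C₀ ≈ ½·erfc((x−vt)/(2√(Dt))).
vt = 2.16 × 279 = 602.64 m and 2√(Dt) = 2√(0.0180 × 279) = 4.482 m.
Argument (x−vt)/(2√(Dt)) = (600 − 602.64)/4.482 = -0.5890; ½·erfc(-0.5890) = 0.7976.
C = 21.7 × 0.7976 = 17.3 mg/L.

17.3 mg/L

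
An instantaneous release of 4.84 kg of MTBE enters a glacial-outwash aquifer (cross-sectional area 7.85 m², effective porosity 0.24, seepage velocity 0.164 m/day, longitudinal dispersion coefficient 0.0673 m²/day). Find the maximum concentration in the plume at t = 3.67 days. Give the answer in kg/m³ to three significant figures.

1.46 kg/m³

The peak of an instantaneous 1D plume sits at x = vt; there the Gaussian factor is 1 and C_max = M/(n_e·A·√(4πDt)), where n_e·A is the pore area the mass is dissolved in.
√(4πDt) = √(4π × 0.0673 × 3.67) = 1.762 m, so C_max = 4.84/(0.24 × 7.85 × 1.762) = 1.46 kg/m³.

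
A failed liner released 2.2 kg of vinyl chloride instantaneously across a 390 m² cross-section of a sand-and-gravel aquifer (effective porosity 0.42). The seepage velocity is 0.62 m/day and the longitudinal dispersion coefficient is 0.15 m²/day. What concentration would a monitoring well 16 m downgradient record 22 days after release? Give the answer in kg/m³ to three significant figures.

0.00137 kg/m³

For an instantaneous plane source, C(x,t) = M/(n_e·A·√(4πDt)) · exp(−(x−vt)²/(4Dt)), with n_e·A the pore (flow) area.
Plume center vt = 0.62 × 22 = 13.64 m, so the well at 16 m is 2.36 m downgradient of the peak.
√(4πDt) = 6.440 m, giving peak height M/(n_e·A·√(4πDt)) = 2.2/(0.42 × 390 × 6.440) = 0.002086 kg/m³.
(x−vt)²/(4Dt) = (2.36)²/(4 × 0.15 × 22) = 0.4219; exp(−0.4219) = 0.6558.
C = 0.002086 × 0.6558 = 0.00137 kg/m³.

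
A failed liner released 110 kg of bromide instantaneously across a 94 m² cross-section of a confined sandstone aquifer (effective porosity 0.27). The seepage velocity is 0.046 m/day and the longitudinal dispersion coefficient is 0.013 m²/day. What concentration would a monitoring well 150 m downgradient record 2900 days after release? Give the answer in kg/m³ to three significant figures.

For an instantaneous plane source, C(x,t) = M/(n_e·A·√(4πDt)) · exp(−(x−vt)²/(4Dt)), with n_e·A the pore (flow) area.
Plume center vt = 0.046 × 2900 = 133.4 m, so the well at 150 m is 16.6 m downgradient of the peak.
√(4πDt) = 21.77 m, giving peak height M/(n_e·A·√(4πDt)) = 110/(0.27 × 94 × 21.77) = 0.1991 kg/m³.
(x−vt)²/(4Dt) = (16.6)²/(4 × 0.013 × 2900) = 1.827; exp(−1.827) = 0.1609.
C = 0.1991 × 0.1609 = 0.0320 kg/m³.

0.0320 kg/m³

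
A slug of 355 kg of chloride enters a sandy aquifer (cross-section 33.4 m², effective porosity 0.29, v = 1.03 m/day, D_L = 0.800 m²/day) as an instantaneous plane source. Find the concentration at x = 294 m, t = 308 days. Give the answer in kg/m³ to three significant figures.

For an instantaneous plane source, C(x,t) = M/(n_e·A·√(4πDt)) · exp(−(x−vt)²/(4Dt)), with n_e·A the pore (flow) area.
Plume center vt = 1.03 × 308 = 317.24 m, so the well at 294 m is 23.24 m upgradient of the peak.
√(4πDt) = 55.64 m, giving peak height M/(n_e·A·√(4πDt)) = 355/(0.29 × 33.4 × 55.64) = 0.6587 kg/m³.
(x−vt)²/(4Dt) = (-23.24)²/(4 × 0.800 × 308) = 0.5480; exp(−0.5480) = 0.5781.
C = 0.6587 × 0.5781 = 0.381 kg/m³.

0.381 kg/m³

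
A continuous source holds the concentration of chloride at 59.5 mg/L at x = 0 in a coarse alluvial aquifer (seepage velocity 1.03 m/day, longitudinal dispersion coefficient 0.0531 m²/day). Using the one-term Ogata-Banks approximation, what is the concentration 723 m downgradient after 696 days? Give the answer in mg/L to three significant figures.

For a continuous step input, C/C₀ ≈ ½·erfc((x−vt)/(2√(Dt))).
vt = 1.03 × 696 = 716.88 m and 2√(Dt) = 2√(0.0531 × 696) = 12.16 m.
Argument (x−vt)/(2√(Dt)) = (723 − 716.88)/12.16 = 0.5033; ½·erfc(0.5033) = 0.2383.
C = 59.5 × 0.2383 = 14.2 mg/L.

14.2 mg/L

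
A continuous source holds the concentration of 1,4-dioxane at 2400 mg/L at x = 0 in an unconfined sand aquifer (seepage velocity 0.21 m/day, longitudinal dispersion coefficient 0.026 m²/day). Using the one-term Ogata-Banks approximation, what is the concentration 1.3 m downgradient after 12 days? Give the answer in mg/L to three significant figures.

For a continuous step input, C/C₀ ≈ ½·erfc((x−vt)/(2√(Dt))).
vt = 0.21 × 12 = 2.52 m and 2√(Dt) = 2√(0.026 × 12) = 1.117 m.
Argument (x−vt)/(2√(Dt)) = (1.3 − 2.52)/1.117 = -1.092; ½·erfc(-1.092) = 0.9387.
C = 2400 × 0.9387 = 2250 mg/L.

2250 mg/L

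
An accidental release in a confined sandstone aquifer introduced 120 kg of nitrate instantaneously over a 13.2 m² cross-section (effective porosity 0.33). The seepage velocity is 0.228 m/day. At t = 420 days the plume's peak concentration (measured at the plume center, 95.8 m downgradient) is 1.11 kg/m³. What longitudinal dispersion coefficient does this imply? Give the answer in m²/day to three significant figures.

At the plume center C_max = M/(n_e·A·√(4πDt)), so D = M²/(4πt·(n_e·A·C_max)²).
n_e·A·C_max = 0.33 × 13.2 × 1.11 = 4.835 kg/m.
D = 120²/(4π × 420 × 4.835²) = 0.117 m²/day.

0.117 m²/day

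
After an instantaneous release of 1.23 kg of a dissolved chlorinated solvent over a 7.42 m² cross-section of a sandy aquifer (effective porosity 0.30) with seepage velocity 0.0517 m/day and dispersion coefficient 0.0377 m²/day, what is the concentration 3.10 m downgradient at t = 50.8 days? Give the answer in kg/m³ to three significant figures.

0.109 kg/m³

For an instantaneous plane source, C(x,t) = M/(n_e·A·√(4πDt)) · exp(−(x−vt)²/(4Dt)), with n_e·A the pore (flow) area.
Plume center vt = 0.0517 × 50.8 = 2.62636 m, so the well at 3.10 m is 0.47364 m downgradient of the peak.
√(4πDt) = 4.906 m, giving peak height M/(n_e·A·√(4πDt)) = 1.23/(0.30 × 7.42 × 4.906) = 0.1126 kg/m³.
(x−vt)²/(4Dt) = (0.47364)²/(4 × 0.0377 × 50.8) = 0.02928; exp(−0.02928) = 0.9711.
C = 0.1126 × 0.9711 = 0.109 kg/m³.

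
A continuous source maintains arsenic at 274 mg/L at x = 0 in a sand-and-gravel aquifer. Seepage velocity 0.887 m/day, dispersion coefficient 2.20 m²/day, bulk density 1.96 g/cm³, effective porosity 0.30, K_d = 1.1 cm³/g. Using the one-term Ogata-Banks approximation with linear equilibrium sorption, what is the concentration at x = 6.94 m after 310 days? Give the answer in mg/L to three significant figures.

269 mg/L

Retardation factor R = 1 + ρ_b·K_d/n = 1 + 1.96 × 1.1/0.30 = 8.187.
Sorption retards both mechanisms: v_R = v/R = 0.1083 m/day, D_R = D/R = 0.2687 m²/day.
v_R·t = 0.1083 × 310 = 33.573 m; 2√(D_R t) = 18.25 m; argument = (6.94 − 33.573)/18.25 = -1.459.
C = C₀ × ½·erfc(-1.459) = 274 × 0.9805 = 269 mg/L.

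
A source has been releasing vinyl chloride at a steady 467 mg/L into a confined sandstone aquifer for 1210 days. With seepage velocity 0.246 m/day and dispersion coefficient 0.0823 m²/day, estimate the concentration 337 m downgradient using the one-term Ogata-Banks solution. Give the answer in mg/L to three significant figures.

1.24 mg/L

For a continuous step input, C/C₀ ≈ ½·erfc((x−vt)/(2√(Dt))).
vt = 0.246 × 1210 = 297.66 m and 2√(Dt) = 2√(0.0823 × 1210) = 19.96 m.
Argument (x−vt)/(2√(Dt)) = (337 − 297.66)/19.96 = 1.971; ½·erfc(1.971) = 0.002657.
C = 467 × 0.002657 = 1.24 mg/L.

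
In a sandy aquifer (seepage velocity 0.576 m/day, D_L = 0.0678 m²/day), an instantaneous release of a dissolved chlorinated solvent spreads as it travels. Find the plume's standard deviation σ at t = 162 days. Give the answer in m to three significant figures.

Dispersive spreading gives a Gaussian with σ² = 2Dt; advection only shifts the center.
σ = √(2 × 0.0678 × 162) = 4.69 m.

4.69 m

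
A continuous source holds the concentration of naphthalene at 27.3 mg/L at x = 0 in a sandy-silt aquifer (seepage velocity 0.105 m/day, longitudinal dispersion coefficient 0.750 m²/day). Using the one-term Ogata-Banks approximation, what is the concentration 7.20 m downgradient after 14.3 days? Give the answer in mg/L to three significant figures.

2.98 mg/L

For a continuous step input, C/C₀ ≈ ½·erfc((x−vt)/(2√(Dt))).
vt = 0.105 × 14.3 = 1.5015 m and 2√(Dt) = 2√(0.750 × 14.3) = 6.550 m.
Argument (x−vt)/(2√(Dt)) = (7.20 − 1.5015)/6.550 = 0.8700; ½·erfc(0.8700) = 0.1093.
C = 27.3 × 0.1093 = 2.98 mg/L.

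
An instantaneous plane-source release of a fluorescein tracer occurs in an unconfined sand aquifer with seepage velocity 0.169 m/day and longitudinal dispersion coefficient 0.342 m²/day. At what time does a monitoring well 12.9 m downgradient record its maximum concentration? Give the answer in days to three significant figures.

65.3 days

For the 1D instantaneous-source solution, setting ∂C/∂t = 0 at fixed x gives v²t² + 2Dt − x² = 0, so t = (√(D² + v²x²) − D)/v².
√(D² + v²x²) = √(0.342² + 0.169² × 12.9²) = 2.207; v² = 0.028561.
t = (2.207 − 0.342)/0.028561 = 65.3 days (vs. the pure-advection estimate x/v = 76.3 d).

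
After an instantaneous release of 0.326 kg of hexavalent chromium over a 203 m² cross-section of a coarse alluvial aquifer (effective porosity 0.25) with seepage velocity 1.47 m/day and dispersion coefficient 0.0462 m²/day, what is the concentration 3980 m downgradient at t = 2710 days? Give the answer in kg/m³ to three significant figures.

For an instantaneous plane source, C(x,t) = M/(n_e·A·√(4πDt)) · exp(−(x−vt)²/(4Dt)), with n_e·A the pore (flow) area.
Plume center vt = 1.47 × 2710 = 3983.7 m, so the well at 3980 m is 3.7 m upgradient of the peak.
√(4πDt) = 39.67 m, giving peak height M/(n_e·A·√(4πDt)) = 0.326/(0.25 × 203 × 39.67) = 0.0001619 kg/m³.
(x−vt)²/(4Dt) = (-3.7)²/(4 × 0.0462 × 2710) = 0.02734; exp(−0.02734) = 0.9730.
C = 0.0001619 × 0.9730 = 0.000158 kg/m³.

0.000158 kg/m³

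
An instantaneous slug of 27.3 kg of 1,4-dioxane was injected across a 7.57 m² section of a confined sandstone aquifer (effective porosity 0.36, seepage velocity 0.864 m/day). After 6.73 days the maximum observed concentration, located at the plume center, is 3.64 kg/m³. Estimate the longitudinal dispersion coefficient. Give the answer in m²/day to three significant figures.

At the plume center C_max = M/(n_e·A·√(4πDt)), so D = M²/(4πt·(n_e·A·C_max)²).
n_e·A·C_max = 0.36 × 7.57 × 3.64 = 9.920 kg/m.
D = 27.3²/(4π × 6.73 × 9.920²) = 0.0896 m²/day.

0.0896 m²/day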